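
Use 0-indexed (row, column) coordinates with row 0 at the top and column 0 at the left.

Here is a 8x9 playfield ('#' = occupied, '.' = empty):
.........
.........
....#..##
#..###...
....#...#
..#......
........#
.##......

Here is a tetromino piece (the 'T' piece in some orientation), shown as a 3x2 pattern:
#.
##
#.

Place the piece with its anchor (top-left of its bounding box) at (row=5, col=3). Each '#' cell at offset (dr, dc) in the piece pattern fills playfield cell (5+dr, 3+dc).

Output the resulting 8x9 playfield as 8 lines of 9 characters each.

Fill (5+0,3+0) = (5,3)
Fill (5+1,3+0) = (6,3)
Fill (5+1,3+1) = (6,4)
Fill (5+2,3+0) = (7,3)

Answer: .........
.........
....#..##
#..###...
....#...#
..##.....
...##...#
.###.....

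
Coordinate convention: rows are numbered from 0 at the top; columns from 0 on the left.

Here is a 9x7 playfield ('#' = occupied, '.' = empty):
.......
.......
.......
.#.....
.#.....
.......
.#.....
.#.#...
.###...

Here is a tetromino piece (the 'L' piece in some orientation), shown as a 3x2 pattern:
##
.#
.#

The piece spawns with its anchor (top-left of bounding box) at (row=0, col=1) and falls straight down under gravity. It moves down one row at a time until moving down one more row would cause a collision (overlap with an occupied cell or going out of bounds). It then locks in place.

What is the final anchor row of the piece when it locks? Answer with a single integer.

Spawn at (row=0, col=1). Try each row:
  row 0: fits
  row 1: fits
  row 2: fits
  row 3: blocked -> lock at row 2

Answer: 2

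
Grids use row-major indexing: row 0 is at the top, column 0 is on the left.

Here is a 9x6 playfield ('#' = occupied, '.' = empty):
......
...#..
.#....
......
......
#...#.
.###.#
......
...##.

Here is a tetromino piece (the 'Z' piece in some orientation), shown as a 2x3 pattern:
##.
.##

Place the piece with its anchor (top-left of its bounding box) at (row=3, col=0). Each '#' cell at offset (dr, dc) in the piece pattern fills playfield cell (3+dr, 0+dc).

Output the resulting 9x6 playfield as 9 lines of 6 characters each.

Answer: ......
...#..
.#....
##....
.##...
#...#.
.###.#
......
...##.

Derivation:
Fill (3+0,0+0) = (3,0)
Fill (3+0,0+1) = (3,1)
Fill (3+1,0+1) = (4,1)
Fill (3+1,0+2) = (4,2)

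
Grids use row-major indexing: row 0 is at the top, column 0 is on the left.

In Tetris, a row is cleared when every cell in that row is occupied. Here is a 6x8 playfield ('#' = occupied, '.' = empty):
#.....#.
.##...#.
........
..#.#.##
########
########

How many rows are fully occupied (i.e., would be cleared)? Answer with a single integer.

Check each row:
  row 0: 6 empty cells -> not full
  row 1: 5 empty cells -> not full
  row 2: 8 empty cells -> not full
  row 3: 4 empty cells -> not full
  row 4: 0 empty cells -> FULL (clear)
  row 5: 0 empty cells -> FULL (clear)
Total rows cleared: 2

Answer: 2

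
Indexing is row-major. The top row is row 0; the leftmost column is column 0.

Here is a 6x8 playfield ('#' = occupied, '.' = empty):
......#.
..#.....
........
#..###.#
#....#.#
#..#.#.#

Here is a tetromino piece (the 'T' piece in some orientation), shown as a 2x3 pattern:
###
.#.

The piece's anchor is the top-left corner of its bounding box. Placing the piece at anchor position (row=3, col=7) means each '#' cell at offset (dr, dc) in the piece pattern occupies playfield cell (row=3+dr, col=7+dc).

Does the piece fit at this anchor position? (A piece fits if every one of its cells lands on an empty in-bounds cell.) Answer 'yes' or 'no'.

Answer: no

Derivation:
Check each piece cell at anchor (3, 7):
  offset (0,0) -> (3,7): occupied ('#') -> FAIL
  offset (0,1) -> (3,8): out of bounds -> FAIL
  offset (0,2) -> (3,9): out of bounds -> FAIL
  offset (1,1) -> (4,8): out of bounds -> FAIL
All cells valid: no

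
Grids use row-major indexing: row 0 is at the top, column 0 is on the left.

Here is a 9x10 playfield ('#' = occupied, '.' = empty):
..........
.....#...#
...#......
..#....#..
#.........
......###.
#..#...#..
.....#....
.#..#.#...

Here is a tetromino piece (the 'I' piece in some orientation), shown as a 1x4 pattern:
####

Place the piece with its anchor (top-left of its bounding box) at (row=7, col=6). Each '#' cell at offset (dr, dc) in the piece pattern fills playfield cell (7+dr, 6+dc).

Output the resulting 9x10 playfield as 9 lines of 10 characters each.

Fill (7+0,6+0) = (7,6)
Fill (7+0,6+1) = (7,7)
Fill (7+0,6+2) = (7,8)
Fill (7+0,6+3) = (7,9)

Answer: ..........
.....#...#
...#......
..#....#..
#.........
......###.
#..#...#..
.....#####
.#..#.#...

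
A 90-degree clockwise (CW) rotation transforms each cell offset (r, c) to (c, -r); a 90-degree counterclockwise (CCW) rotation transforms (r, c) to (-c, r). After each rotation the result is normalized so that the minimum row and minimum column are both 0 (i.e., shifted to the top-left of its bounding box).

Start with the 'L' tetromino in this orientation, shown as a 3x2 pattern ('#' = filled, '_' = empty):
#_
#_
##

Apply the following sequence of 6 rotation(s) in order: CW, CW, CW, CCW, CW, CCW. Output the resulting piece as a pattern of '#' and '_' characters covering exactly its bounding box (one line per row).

Answer: ##
_#
_#

Derivation:
Start:
#_
#_
##
After rotation 1 (CW):
###
#__
After rotation 2 (CW):
##
_#
_#
After rotation 3 (CW):
__#
###
After rotation 4 (CCW):
##
_#
_#
After rotation 5 (CW):
__#
###
After rotation 6 (CCW):
##
_#
_#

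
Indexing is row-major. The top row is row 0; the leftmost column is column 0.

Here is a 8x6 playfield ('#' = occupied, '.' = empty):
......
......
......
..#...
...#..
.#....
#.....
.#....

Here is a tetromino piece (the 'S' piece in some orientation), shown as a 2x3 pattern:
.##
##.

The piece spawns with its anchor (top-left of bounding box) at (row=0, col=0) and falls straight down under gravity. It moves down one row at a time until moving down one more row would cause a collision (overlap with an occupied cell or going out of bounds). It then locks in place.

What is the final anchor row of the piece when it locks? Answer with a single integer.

Spawn at (row=0, col=0). Try each row:
  row 0: fits
  row 1: fits
  row 2: fits
  row 3: blocked -> lock at row 2

Answer: 2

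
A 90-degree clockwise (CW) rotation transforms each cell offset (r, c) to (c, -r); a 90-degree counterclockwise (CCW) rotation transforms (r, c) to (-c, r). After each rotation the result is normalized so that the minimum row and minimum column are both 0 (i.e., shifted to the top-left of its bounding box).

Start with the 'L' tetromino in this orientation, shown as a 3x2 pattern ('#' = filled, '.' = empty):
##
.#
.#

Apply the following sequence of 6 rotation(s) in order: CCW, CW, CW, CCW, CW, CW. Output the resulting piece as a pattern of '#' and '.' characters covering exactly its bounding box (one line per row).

Answer: #.
#.
##

Derivation:
Start:
##
.#
.#
After rotation 1 (CCW):
###
#..
After rotation 2 (CW):
##
.#
.#
After rotation 3 (CW):
..#
###
After rotation 4 (CCW):
##
.#
.#
After rotation 5 (CW):
..#
###
After rotation 6 (CW):
#.
#.
##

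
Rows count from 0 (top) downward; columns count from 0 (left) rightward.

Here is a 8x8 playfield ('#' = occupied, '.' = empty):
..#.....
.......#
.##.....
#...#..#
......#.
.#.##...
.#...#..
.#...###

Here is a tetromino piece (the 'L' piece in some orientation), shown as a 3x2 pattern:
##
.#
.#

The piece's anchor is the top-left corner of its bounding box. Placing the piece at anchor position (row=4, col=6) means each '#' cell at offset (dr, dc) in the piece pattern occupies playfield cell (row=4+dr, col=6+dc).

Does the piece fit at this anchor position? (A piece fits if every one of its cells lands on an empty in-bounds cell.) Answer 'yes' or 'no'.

Check each piece cell at anchor (4, 6):
  offset (0,0) -> (4,6): occupied ('#') -> FAIL
  offset (0,1) -> (4,7): empty -> OK
  offset (1,1) -> (5,7): empty -> OK
  offset (2,1) -> (6,7): empty -> OK
All cells valid: no

Answer: no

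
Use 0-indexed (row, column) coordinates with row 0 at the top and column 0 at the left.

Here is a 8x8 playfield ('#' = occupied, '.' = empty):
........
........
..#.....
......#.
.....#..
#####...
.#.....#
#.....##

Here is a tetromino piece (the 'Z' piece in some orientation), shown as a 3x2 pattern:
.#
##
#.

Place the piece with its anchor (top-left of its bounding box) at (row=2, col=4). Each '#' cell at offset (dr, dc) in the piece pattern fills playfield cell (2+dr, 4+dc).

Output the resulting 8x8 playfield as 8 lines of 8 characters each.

Fill (2+0,4+1) = (2,5)
Fill (2+1,4+0) = (3,4)
Fill (2+1,4+1) = (3,5)
Fill (2+2,4+0) = (4,4)

Answer: ........
........
..#..#..
....###.
....##..
#####...
.#.....#
#.....##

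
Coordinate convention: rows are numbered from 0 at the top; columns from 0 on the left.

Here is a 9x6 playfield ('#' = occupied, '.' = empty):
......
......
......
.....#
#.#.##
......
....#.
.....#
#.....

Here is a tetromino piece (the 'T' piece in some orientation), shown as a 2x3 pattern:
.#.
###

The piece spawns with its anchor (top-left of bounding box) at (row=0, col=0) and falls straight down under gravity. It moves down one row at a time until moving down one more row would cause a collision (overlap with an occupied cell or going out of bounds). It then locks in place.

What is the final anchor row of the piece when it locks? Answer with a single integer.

Answer: 2

Derivation:
Spawn at (row=0, col=0). Try each row:
  row 0: fits
  row 1: fits
  row 2: fits
  row 3: blocked -> lock at row 2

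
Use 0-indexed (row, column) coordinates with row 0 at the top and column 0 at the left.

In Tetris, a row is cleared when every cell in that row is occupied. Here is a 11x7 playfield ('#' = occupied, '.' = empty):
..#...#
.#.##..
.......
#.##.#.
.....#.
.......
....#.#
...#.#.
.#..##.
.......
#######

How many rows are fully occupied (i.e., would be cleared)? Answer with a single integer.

Check each row:
  row 0: 5 empty cells -> not full
  row 1: 4 empty cells -> not full
  row 2: 7 empty cells -> not full
  row 3: 3 empty cells -> not full
  row 4: 6 empty cells -> not full
  row 5: 7 empty cells -> not full
  row 6: 5 empty cells -> not full
  row 7: 5 empty cells -> not full
  row 8: 4 empty cells -> not full
  row 9: 7 empty cells -> not full
  row 10: 0 empty cells -> FULL (clear)
Total rows cleared: 1

Answer: 1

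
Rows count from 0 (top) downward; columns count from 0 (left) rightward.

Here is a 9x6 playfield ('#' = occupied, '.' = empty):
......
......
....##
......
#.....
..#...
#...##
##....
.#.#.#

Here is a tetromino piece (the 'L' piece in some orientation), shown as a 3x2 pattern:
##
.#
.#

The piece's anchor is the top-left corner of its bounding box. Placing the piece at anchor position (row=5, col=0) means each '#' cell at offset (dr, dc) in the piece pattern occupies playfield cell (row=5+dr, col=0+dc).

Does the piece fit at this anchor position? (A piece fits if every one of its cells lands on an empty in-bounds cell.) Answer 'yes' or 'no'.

Answer: no

Derivation:
Check each piece cell at anchor (5, 0):
  offset (0,0) -> (5,0): empty -> OK
  offset (0,1) -> (5,1): empty -> OK
  offset (1,1) -> (6,1): empty -> OK
  offset (2,1) -> (7,1): occupied ('#') -> FAIL
All cells valid: no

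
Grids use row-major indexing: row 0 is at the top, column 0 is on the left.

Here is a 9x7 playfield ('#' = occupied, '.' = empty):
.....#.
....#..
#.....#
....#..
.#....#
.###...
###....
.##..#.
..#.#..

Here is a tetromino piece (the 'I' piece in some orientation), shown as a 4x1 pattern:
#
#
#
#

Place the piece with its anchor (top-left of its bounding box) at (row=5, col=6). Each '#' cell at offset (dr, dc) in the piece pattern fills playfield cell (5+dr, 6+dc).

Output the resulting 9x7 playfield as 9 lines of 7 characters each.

Fill (5+0,6+0) = (5,6)
Fill (5+1,6+0) = (6,6)
Fill (5+2,6+0) = (7,6)
Fill (5+3,6+0) = (8,6)

Answer: .....#.
....#..
#.....#
....#..
.#....#
.###..#
###...#
.##..##
..#.#.#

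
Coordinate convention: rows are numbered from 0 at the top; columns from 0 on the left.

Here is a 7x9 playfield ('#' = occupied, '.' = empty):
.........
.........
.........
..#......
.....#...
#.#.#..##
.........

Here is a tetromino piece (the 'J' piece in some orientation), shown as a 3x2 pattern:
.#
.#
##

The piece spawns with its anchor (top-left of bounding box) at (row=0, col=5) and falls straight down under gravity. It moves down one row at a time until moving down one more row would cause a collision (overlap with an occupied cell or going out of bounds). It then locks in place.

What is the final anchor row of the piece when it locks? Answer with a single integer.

Spawn at (row=0, col=5). Try each row:
  row 0: fits
  row 1: fits
  row 2: blocked -> lock at row 1

Answer: 1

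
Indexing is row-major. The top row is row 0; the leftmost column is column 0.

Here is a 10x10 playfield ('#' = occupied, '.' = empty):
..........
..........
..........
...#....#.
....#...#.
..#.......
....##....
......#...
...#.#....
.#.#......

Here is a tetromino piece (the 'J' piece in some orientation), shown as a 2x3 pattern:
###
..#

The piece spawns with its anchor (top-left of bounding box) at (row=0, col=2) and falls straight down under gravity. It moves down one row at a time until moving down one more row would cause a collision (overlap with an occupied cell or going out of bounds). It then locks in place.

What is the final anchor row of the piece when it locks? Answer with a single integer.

Spawn at (row=0, col=2). Try each row:
  row 0: fits
  row 1: fits
  row 2: fits
  row 3: blocked -> lock at row 2

Answer: 2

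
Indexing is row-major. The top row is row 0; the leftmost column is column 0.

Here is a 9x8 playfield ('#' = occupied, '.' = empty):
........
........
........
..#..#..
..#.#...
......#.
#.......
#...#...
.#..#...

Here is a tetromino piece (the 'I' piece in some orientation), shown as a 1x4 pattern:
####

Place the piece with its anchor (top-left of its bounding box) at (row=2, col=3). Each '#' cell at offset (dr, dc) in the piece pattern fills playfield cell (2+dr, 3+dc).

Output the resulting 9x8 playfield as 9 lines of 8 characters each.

Fill (2+0,3+0) = (2,3)
Fill (2+0,3+1) = (2,4)
Fill (2+0,3+2) = (2,5)
Fill (2+0,3+3) = (2,6)

Answer: ........
........
...####.
..#..#..
..#.#...
......#.
#.......
#...#...
.#..#...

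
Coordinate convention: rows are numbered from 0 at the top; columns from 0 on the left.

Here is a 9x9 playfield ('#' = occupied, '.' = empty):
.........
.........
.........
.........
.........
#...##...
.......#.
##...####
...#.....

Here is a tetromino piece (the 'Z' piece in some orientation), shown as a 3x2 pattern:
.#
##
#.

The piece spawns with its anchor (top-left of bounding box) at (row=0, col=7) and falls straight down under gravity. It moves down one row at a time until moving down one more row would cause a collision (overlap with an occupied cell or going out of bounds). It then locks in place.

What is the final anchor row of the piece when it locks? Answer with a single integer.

Spawn at (row=0, col=7). Try each row:
  row 0: fits
  row 1: fits
  row 2: fits
  row 3: fits
  row 4: blocked -> lock at row 3

Answer: 3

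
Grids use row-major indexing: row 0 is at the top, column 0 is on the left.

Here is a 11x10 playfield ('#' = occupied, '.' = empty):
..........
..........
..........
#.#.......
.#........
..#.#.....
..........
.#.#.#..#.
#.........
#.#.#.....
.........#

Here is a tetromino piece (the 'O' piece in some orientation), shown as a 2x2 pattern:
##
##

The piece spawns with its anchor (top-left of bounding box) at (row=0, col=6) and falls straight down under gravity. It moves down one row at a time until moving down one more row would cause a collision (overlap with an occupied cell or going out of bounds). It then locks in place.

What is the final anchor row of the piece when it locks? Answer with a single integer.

Spawn at (row=0, col=6). Try each row:
  row 0: fits
  row 1: fits
  row 2: fits
  row 3: fits
  row 4: fits
  row 5: fits
  row 6: fits
  row 7: fits
  row 8: fits
  row 9: fits
  row 10: blocked -> lock at row 9

Answer: 9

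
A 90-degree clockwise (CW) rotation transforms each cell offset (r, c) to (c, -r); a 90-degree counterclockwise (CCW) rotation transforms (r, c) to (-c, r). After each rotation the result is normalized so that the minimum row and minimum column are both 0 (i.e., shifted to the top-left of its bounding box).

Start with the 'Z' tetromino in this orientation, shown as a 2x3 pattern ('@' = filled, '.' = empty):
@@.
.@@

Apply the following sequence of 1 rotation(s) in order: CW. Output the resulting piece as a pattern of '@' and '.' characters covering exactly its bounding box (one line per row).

Answer: .@
@@
@.

Derivation:
Start:
@@.
.@@
After rotation 1 (CW):
.@
@@
@.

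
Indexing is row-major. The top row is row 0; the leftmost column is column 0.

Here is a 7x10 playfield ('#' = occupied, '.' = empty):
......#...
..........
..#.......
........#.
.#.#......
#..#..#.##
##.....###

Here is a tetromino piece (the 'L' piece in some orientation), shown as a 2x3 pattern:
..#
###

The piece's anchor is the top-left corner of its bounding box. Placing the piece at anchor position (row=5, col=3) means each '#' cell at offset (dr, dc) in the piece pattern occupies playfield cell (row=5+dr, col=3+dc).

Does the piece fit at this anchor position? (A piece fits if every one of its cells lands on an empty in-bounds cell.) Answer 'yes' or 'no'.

Check each piece cell at anchor (5, 3):
  offset (0,2) -> (5,5): empty -> OK
  offset (1,0) -> (6,3): empty -> OK
  offset (1,1) -> (6,4): empty -> OK
  offset (1,2) -> (6,5): empty -> OK
All cells valid: yes

Answer: yes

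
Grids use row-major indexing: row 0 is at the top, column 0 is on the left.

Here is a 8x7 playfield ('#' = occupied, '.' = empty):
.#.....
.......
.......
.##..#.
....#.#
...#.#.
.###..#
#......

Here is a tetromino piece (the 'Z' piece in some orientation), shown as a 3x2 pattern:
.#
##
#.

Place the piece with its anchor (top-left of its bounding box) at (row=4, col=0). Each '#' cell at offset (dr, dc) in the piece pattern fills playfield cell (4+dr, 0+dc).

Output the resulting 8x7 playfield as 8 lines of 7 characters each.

Fill (4+0,0+1) = (4,1)
Fill (4+1,0+0) = (5,0)
Fill (4+1,0+1) = (5,1)
Fill (4+2,0+0) = (6,0)

Answer: .#.....
.......
.......
.##..#.
.#..#.#
##.#.#.
####..#
#......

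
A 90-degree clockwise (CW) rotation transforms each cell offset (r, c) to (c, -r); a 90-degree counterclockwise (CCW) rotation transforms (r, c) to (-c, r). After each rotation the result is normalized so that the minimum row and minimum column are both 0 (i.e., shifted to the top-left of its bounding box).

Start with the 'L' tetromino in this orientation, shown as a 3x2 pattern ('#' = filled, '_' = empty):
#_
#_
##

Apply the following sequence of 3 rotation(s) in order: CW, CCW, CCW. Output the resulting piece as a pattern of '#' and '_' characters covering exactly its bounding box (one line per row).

Answer: __#
###

Derivation:
Start:
#_
#_
##
After rotation 1 (CW):
###
#__
After rotation 2 (CCW):
#_
#_
##
After rotation 3 (CCW):
__#
###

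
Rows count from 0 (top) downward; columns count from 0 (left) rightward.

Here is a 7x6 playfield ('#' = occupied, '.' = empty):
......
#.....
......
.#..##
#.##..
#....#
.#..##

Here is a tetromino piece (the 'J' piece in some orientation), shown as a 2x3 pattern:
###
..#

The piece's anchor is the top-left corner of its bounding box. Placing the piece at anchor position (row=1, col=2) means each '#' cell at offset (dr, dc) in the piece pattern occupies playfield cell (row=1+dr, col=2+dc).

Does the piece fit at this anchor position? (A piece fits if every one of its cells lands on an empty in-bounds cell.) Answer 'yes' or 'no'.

Answer: yes

Derivation:
Check each piece cell at anchor (1, 2):
  offset (0,0) -> (1,2): empty -> OK
  offset (0,1) -> (1,3): empty -> OK
  offset (0,2) -> (1,4): empty -> OK
  offset (1,2) -> (2,4): empty -> OK
All cells valid: yes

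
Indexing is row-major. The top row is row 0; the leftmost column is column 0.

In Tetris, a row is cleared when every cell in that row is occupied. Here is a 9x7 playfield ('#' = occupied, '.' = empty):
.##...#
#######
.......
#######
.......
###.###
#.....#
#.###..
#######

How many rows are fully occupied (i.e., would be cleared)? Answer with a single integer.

Answer: 3

Derivation:
Check each row:
  row 0: 4 empty cells -> not full
  row 1: 0 empty cells -> FULL (clear)
  row 2: 7 empty cells -> not full
  row 3: 0 empty cells -> FULL (clear)
  row 4: 7 empty cells -> not full
  row 5: 1 empty cell -> not full
  row 6: 5 empty cells -> not full
  row 7: 3 empty cells -> not full
  row 8: 0 empty cells -> FULL (clear)
Total rows cleared: 3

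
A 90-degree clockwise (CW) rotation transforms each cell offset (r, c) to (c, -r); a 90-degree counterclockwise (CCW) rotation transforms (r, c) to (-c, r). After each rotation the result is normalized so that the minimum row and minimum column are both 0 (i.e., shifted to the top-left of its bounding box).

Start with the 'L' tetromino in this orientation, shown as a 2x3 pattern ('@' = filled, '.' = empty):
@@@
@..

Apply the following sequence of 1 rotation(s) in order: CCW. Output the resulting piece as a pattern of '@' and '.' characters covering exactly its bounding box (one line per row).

Answer: @.
@.
@@

Derivation:
Start:
@@@
@..
After rotation 1 (CCW):
@.
@.
@@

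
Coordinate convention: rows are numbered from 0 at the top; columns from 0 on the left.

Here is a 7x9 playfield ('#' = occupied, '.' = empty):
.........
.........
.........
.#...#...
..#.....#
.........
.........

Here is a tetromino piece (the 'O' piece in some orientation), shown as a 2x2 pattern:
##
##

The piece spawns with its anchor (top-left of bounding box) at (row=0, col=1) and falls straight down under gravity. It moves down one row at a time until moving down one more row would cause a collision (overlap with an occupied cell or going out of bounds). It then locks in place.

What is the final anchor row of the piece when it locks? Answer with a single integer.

Spawn at (row=0, col=1). Try each row:
  row 0: fits
  row 1: fits
  row 2: blocked -> lock at row 1

Answer: 1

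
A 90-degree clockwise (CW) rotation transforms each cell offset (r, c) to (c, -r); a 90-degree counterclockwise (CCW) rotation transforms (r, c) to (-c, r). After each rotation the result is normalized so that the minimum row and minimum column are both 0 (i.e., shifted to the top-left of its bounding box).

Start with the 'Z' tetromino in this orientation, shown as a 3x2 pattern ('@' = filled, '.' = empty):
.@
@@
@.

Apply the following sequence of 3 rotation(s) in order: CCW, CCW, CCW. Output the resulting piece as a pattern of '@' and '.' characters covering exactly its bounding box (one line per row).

Start:
.@
@@
@.
After rotation 1 (CCW):
@@.
.@@
After rotation 2 (CCW):
.@
@@
@.
After rotation 3 (CCW):
@@.
.@@

Answer: @@.
.@@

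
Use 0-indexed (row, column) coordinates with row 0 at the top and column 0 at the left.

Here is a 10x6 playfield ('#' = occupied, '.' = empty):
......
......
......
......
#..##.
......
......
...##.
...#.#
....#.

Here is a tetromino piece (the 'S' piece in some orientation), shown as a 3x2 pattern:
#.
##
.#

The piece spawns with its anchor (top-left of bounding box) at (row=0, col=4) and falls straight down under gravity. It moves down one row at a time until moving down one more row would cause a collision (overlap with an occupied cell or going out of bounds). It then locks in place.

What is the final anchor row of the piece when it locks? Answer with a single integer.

Spawn at (row=0, col=4). Try each row:
  row 0: fits
  row 1: fits
  row 2: fits
  row 3: blocked -> lock at row 2

Answer: 2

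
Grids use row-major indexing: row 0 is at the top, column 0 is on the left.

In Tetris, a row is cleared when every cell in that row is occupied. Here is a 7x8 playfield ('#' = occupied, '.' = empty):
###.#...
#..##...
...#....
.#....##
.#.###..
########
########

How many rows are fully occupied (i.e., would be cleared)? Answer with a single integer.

Answer: 2

Derivation:
Check each row:
  row 0: 4 empty cells -> not full
  row 1: 5 empty cells -> not full
  row 2: 7 empty cells -> not full
  row 3: 5 empty cells -> not full
  row 4: 4 empty cells -> not full
  row 5: 0 empty cells -> FULL (clear)
  row 6: 0 empty cells -> FULL (clear)
Total rows cleared: 2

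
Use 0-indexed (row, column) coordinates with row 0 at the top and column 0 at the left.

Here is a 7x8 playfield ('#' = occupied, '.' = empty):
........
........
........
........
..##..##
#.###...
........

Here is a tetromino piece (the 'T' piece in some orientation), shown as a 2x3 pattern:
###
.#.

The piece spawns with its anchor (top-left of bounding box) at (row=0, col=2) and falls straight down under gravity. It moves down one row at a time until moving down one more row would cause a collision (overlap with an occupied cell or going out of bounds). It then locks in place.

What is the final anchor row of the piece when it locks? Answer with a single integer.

Spawn at (row=0, col=2). Try each row:
  row 0: fits
  row 1: fits
  row 2: fits
  row 3: blocked -> lock at row 2

Answer: 2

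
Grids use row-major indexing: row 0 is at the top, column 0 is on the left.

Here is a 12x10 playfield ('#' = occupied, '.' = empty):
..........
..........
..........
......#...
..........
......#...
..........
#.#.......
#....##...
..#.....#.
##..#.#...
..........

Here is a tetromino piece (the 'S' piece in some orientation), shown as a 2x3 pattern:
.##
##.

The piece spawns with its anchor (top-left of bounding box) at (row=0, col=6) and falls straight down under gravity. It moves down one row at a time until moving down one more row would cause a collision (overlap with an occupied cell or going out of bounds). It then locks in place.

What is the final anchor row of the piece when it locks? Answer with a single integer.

Spawn at (row=0, col=6). Try each row:
  row 0: fits
  row 1: fits
  row 2: blocked -> lock at row 1

Answer: 1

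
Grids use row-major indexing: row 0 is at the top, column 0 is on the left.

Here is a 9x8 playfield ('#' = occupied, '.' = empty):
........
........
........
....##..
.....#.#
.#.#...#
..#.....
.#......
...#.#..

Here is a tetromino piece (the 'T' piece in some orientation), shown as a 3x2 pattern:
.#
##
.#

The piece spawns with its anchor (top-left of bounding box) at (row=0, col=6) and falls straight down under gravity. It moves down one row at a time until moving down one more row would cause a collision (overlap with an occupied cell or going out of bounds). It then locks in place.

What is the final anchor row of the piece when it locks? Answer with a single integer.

Spawn at (row=0, col=6). Try each row:
  row 0: fits
  row 1: fits
  row 2: blocked -> lock at row 1

Answer: 1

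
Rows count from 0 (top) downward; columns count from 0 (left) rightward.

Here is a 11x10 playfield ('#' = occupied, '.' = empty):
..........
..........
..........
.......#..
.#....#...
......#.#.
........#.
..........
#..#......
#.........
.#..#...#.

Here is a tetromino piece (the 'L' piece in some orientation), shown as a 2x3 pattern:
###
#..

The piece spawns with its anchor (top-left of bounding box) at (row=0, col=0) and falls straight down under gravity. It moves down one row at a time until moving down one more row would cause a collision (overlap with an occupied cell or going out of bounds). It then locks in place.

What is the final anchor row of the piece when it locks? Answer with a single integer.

Answer: 3

Derivation:
Spawn at (row=0, col=0). Try each row:
  row 0: fits
  row 1: fits
  row 2: fits
  row 3: fits
  row 4: blocked -> lock at row 3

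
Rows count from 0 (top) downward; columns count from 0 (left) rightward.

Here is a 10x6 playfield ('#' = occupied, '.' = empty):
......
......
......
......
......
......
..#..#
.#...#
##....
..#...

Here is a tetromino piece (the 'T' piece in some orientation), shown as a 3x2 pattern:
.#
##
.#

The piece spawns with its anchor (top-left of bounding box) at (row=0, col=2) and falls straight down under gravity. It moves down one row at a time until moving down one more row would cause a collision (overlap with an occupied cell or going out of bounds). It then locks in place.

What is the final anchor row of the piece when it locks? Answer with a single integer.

Answer: 4

Derivation:
Spawn at (row=0, col=2). Try each row:
  row 0: fits
  row 1: fits
  row 2: fits
  row 3: fits
  row 4: fits
  row 5: blocked -> lock at row 4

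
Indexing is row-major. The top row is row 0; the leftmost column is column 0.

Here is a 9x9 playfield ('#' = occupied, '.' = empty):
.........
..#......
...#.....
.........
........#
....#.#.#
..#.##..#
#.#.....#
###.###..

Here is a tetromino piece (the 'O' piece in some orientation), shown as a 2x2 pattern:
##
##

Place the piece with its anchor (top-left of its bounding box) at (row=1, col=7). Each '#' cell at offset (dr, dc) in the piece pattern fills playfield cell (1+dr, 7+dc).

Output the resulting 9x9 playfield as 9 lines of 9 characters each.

Fill (1+0,7+0) = (1,7)
Fill (1+0,7+1) = (1,8)
Fill (1+1,7+0) = (2,7)
Fill (1+1,7+1) = (2,8)

Answer: .........
..#....##
...#...##
.........
........#
....#.#.#
..#.##..#
#.#.....#
###.###..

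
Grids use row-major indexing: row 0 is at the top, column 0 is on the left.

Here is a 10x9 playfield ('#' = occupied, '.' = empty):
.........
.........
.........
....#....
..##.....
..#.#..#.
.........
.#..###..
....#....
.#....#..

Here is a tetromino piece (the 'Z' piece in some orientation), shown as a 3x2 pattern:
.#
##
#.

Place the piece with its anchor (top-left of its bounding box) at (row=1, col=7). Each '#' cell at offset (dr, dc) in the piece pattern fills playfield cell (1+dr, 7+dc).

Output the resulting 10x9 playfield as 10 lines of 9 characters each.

Fill (1+0,7+1) = (1,8)
Fill (1+1,7+0) = (2,7)
Fill (1+1,7+1) = (2,8)
Fill (1+2,7+0) = (3,7)

Answer: .........
........#
.......##
....#..#.
..##.....
..#.#..#.
.........
.#..###..
....#....
.#....#..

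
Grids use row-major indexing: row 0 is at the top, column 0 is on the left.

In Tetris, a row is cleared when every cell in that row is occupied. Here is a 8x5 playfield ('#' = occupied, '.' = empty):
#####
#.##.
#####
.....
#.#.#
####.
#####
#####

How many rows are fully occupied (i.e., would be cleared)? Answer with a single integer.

Check each row:
  row 0: 0 empty cells -> FULL (clear)
  row 1: 2 empty cells -> not full
  row 2: 0 empty cells -> FULL (clear)
  row 3: 5 empty cells -> not full
  row 4: 2 empty cells -> not full
  row 5: 1 empty cell -> not full
  row 6: 0 empty cells -> FULL (clear)
  row 7: 0 empty cells -> FULL (clear)
Total rows cleared: 4

Answer: 4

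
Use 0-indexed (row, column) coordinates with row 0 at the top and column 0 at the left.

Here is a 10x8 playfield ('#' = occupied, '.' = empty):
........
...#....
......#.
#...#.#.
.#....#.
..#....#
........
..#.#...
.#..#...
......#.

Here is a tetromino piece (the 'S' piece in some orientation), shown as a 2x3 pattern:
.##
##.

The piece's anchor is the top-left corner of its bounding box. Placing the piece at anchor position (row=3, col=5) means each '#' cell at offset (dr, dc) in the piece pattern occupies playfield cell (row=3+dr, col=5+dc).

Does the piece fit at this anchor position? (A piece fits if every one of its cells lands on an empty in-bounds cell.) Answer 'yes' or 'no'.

Check each piece cell at anchor (3, 5):
  offset (0,1) -> (3,6): occupied ('#') -> FAIL
  offset (0,2) -> (3,7): empty -> OK
  offset (1,0) -> (4,5): empty -> OK
  offset (1,1) -> (4,6): occupied ('#') -> FAIL
All cells valid: no

Answer: no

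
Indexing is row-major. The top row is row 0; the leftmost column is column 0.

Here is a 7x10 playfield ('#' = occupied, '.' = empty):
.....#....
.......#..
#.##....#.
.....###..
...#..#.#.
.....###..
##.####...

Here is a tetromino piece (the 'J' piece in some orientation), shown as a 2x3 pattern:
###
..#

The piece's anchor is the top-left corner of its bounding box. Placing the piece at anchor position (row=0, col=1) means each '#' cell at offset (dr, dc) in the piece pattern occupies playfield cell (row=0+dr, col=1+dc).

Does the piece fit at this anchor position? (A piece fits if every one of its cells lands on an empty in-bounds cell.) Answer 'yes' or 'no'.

Check each piece cell at anchor (0, 1):
  offset (0,0) -> (0,1): empty -> OK
  offset (0,1) -> (0,2): empty -> OK
  offset (0,2) -> (0,3): empty -> OK
  offset (1,2) -> (1,3): empty -> OK
All cells valid: yes

Answer: yes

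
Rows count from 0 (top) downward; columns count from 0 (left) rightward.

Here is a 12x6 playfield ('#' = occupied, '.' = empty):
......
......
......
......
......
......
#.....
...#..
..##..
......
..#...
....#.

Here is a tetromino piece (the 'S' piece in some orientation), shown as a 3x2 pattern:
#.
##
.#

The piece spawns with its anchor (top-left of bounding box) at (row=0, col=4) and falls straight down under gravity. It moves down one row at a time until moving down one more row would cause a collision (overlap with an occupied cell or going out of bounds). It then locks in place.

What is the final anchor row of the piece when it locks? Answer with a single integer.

Answer: 9

Derivation:
Spawn at (row=0, col=4). Try each row:
  row 0: fits
  row 1: fits
  row 2: fits
  row 3: fits
  row 4: fits
  row 5: fits
  row 6: fits
  row 7: fits
  row 8: fits
  row 9: fits
  row 10: blocked -> lock at row 9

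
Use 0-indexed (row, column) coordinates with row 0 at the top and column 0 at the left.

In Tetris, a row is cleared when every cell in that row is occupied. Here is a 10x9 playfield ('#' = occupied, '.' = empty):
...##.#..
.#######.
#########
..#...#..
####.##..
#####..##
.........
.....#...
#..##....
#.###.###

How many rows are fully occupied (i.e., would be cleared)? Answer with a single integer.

Check each row:
  row 0: 6 empty cells -> not full
  row 1: 2 empty cells -> not full
  row 2: 0 empty cells -> FULL (clear)
  row 3: 7 empty cells -> not full
  row 4: 3 empty cells -> not full
  row 5: 2 empty cells -> not full
  row 6: 9 empty cells -> not full
  row 7: 8 empty cells -> not full
  row 8: 6 empty cells -> not full
  row 9: 2 empty cells -> not full
Total rows cleared: 1

Answer: 1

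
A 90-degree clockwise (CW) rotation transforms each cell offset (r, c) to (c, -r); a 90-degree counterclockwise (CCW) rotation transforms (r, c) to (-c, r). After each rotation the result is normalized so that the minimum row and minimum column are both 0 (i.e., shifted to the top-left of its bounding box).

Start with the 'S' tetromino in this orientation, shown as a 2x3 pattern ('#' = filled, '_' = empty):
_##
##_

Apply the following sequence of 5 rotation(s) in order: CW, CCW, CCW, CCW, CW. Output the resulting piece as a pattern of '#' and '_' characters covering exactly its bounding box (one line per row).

Answer: #_
##
_#

Derivation:
Start:
_##
##_
After rotation 1 (CW):
#_
##
_#
After rotation 2 (CCW):
_##
##_
After rotation 3 (CCW):
#_
##
_#
After rotation 4 (CCW):
_##
##_
After rotation 5 (CW):
#_
##
_#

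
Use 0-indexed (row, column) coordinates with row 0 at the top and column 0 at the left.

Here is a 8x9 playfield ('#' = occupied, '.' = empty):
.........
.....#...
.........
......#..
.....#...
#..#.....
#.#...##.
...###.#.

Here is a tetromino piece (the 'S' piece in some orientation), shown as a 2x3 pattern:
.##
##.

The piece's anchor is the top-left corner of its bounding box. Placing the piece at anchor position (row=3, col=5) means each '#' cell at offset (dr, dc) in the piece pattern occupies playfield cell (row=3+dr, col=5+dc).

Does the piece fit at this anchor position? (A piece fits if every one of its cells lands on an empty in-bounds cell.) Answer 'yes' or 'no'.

Answer: no

Derivation:
Check each piece cell at anchor (3, 5):
  offset (0,1) -> (3,6): occupied ('#') -> FAIL
  offset (0,2) -> (3,7): empty -> OK
  offset (1,0) -> (4,5): occupied ('#') -> FAIL
  offset (1,1) -> (4,6): empty -> OK
All cells valid: no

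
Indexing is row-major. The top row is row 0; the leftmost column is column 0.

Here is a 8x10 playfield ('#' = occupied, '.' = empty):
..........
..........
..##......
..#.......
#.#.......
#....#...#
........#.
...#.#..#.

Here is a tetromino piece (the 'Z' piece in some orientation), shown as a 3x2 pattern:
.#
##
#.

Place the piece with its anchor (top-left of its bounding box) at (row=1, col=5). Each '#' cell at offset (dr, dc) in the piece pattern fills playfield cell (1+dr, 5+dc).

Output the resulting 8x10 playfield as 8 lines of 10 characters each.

Answer: ..........
......#...
..##.##...
..#..#....
#.#.......
#....#...#
........#.
...#.#..#.

Derivation:
Fill (1+0,5+1) = (1,6)
Fill (1+1,5+0) = (2,5)
Fill (1+1,5+1) = (2,6)
Fill (1+2,5+0) = (3,5)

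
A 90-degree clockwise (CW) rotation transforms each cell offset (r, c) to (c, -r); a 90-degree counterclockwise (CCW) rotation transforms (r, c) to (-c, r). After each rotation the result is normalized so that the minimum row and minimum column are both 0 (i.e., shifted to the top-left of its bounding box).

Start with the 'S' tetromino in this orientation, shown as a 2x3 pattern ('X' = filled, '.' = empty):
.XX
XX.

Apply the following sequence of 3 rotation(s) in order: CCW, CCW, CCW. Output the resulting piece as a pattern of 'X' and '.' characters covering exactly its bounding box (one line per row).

Answer: X.
XX
.X

Derivation:
Start:
.XX
XX.
After rotation 1 (CCW):
X.
XX
.X
After rotation 2 (CCW):
.XX
XX.
After rotation 3 (CCW):
X.
XX
.X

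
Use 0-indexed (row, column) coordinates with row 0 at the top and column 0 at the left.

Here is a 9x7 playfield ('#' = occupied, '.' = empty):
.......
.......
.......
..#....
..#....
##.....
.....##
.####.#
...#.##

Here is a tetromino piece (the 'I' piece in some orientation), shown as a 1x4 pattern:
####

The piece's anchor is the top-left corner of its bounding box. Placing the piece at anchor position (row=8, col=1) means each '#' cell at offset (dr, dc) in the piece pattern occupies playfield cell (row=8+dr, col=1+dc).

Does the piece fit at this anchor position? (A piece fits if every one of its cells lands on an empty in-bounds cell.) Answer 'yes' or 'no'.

Check each piece cell at anchor (8, 1):
  offset (0,0) -> (8,1): empty -> OK
  offset (0,1) -> (8,2): empty -> OK
  offset (0,2) -> (8,3): occupied ('#') -> FAIL
  offset (0,3) -> (8,4): empty -> OK
All cells valid: no

Answer: no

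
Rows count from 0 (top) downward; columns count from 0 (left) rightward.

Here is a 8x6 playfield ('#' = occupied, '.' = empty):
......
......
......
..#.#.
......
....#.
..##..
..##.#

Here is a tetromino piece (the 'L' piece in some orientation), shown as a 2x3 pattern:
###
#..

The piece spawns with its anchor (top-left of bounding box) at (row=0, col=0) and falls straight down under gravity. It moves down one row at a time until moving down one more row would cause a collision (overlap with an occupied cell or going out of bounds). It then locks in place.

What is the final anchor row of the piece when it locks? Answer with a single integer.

Spawn at (row=0, col=0). Try each row:
  row 0: fits
  row 1: fits
  row 2: fits
  row 3: blocked -> lock at row 2

Answer: 2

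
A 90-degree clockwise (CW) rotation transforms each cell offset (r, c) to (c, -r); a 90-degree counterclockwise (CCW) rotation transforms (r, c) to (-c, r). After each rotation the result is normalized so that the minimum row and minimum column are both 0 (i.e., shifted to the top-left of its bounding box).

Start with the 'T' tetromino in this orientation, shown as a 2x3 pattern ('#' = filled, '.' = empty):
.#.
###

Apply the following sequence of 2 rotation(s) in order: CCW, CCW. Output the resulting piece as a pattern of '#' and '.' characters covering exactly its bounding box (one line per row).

Start:
.#.
###
After rotation 1 (CCW):
.#
##
.#
After rotation 2 (CCW):
###
.#.

Answer: ###
.#.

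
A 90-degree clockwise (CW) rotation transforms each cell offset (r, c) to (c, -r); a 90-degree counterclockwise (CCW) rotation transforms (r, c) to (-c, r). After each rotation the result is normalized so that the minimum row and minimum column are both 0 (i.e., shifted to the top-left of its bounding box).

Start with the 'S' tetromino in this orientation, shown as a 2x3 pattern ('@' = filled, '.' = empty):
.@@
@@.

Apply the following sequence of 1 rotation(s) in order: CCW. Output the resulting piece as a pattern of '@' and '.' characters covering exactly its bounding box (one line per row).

Answer: @.
@@
.@

Derivation:
Start:
.@@
@@.
After rotation 1 (CCW):
@.
@@
.@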